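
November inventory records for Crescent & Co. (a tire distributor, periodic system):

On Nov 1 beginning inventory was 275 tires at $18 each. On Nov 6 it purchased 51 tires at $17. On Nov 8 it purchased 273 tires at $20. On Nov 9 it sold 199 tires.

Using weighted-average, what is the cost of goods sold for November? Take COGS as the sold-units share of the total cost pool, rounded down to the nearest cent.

Nov 9, sell 199: 199/599 × $11,277.00 → $3,746.44
Ending inventory (cost pool remaining) = $7,530.56
Check: goods available $11,277.00 = COGS $3,746.44 + ending $7,530.56

COGS = $3,746.44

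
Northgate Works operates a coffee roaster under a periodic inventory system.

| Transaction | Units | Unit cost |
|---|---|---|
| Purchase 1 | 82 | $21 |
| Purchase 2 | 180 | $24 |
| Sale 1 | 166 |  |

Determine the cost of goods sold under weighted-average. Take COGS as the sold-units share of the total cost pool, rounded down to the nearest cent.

Sale 1, sell 166: 166/262 × $6,042.00 → $3,828.13
Ending inventory (cost pool remaining) = $2,213.87

COGS = $3,828.13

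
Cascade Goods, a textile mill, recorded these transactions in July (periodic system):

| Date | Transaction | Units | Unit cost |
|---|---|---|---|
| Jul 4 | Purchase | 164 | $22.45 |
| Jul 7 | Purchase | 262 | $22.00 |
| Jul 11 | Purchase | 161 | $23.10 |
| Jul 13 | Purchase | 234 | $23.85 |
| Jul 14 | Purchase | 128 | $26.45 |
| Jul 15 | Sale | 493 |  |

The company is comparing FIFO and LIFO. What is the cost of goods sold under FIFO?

FIFO COGS: 164 @ $22.45 + 262 @ $22.00 + 67 @ $23.10 = $10,993.50
LIFO COGS: 128 @ $26.45 + 234 @ $23.85 + 131 @ $23.10 = $11,992.60

COGS = $10,993.50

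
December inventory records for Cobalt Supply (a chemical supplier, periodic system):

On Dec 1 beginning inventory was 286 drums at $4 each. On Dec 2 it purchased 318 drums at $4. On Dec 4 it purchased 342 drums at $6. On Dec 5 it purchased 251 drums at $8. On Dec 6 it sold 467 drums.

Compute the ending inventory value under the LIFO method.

Ending inventory = $3,172

Dec 6, 467 sold [LIFO — newest first]: 251 @ $8 + 216 @ $6 = $3,304
Ending inventory: 286 @ $4 + 318 @ $4 + 126 @ $6 = $3,172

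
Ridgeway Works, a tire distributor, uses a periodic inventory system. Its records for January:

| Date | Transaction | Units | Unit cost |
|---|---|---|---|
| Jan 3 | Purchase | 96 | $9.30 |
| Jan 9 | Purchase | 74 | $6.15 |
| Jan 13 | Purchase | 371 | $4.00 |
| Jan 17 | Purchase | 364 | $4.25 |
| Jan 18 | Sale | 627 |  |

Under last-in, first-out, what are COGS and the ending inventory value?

COGS = $2,599.00; ending inventory = $1,779.90

Jan 18, 627 sold [LIFO — newest first]: 364 @ $4.25 + 263 @ $4.00 = $2,599.00
Ending inventory: 96 @ $9.30 + 74 @ $6.15 + 108 @ $4.00 = $1,779.90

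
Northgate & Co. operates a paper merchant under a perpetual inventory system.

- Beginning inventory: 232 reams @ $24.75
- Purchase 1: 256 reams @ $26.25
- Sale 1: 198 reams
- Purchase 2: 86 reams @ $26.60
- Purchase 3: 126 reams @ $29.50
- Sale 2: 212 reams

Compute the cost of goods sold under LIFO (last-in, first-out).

Sale 1 (198) [LIFO — newest first]: 198 @ $26.25 = $5,197.50
Sale 2 (212) [LIFO — newest first]: 126 @ $29.50 + 86 @ $26.60 = $6,004.60
Total COGS = $5,197.50 + $6,004.60 = $11,202.10
Ending inventory: 232 @ $24.75 + 58 @ $26.25 = $7,264.50

COGS = $11,202.10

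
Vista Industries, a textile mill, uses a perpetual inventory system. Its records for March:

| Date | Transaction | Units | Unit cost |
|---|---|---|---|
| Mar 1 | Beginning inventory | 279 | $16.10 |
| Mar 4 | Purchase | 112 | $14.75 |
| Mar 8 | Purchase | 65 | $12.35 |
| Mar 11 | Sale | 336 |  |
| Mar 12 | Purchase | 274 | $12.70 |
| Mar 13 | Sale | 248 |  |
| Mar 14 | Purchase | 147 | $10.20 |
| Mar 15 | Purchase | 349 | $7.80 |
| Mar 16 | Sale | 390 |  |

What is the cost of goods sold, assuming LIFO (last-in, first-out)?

COGS = $11,304.65

Mar 11, 336 sold [LIFO — newest first]: 65 @ $12.35 + 112 @ $14.75 + 159 @ $16.10 = $5,014.65
Mar 13, 248 sold [LIFO — newest first]: 248 @ $12.70 = $3,149.60
Mar 16, 390 sold [LIFO — newest first]: 349 @ $7.80 + 41 @ $10.20 = $3,140.40
Total COGS = $5,014.65 + $3,149.60 + $3,140.40 = $11,304.65
Ending inventory: 120 @ $16.10 + 26 @ $12.70 + 106 @ $10.20 = $3,343.40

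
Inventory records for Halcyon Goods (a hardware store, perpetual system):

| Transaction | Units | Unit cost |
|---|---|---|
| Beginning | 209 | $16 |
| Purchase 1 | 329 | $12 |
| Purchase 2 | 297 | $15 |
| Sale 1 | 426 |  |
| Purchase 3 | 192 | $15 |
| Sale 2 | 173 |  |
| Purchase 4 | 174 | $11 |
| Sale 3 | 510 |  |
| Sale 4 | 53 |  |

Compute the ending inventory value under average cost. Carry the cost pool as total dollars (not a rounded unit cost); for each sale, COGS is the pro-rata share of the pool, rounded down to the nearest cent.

After Beginning: 209 on hand, pool $3,344.00 (≈ $16.0000 each)
After Purchase 1: 538 on hand, pool $7,292.00 (≈ $13.5539 each)
After Purchase 2: 835 on hand, pool $11,747.00 (≈ $14.0683 each)
Sale 1, sell 426: 426/835 × $11,747.00 → $5,993.08
After Purchase 3: 601 on hand, pool $8,633.92 (≈ $14.3659 each)
Sale 2, sell 173: 173/601 × $8,633.92 → $2,485.30
After Purchase 4: 602 on hand, pool $8,062.62 (≈ $13.3931 each)
Sale 3, sell 510: 510/602 × $8,062.62 → $6,830.45
Sale 4, sell 53: 53/92 × $1,232.17 → $709.83
Total COGS = $5,993.08 + $2,485.30 + $6,830.45 + $709.83 = $16,018.66
Ending inventory (cost pool remaining) = $522.34

Ending inventory = $522.34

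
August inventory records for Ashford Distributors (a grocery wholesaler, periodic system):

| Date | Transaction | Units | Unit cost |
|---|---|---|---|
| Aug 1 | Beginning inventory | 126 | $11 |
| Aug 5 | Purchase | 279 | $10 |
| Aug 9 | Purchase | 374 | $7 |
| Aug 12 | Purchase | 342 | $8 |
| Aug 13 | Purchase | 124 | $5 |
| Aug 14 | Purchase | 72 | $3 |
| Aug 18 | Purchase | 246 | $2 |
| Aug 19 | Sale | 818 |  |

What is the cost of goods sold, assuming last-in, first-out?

COGS = $4,302

Aug 19, 818 sold [LIFO — newest first]: 246 @ $2 + 72 @ $3 + 124 @ $5 + 342 @ $8 + 34 @ $7 = $4,302
Ending inventory: 126 @ $11 + 279 @ $10 + 340 @ $7 = $6,556
Check: goods available $10,858 = COGS $4,302 + ending $6,556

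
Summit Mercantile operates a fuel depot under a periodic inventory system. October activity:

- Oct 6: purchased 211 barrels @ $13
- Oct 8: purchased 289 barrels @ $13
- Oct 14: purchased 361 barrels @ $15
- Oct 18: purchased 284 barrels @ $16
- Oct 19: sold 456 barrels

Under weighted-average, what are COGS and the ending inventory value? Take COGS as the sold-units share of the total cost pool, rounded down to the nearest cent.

Oct 19, sell 456: 456/1145 × $16,459.00 → $6,554.85
Ending inventory (cost pool remaining) = $9,904.15

COGS = $6,554.85; ending inventory = $9,904.15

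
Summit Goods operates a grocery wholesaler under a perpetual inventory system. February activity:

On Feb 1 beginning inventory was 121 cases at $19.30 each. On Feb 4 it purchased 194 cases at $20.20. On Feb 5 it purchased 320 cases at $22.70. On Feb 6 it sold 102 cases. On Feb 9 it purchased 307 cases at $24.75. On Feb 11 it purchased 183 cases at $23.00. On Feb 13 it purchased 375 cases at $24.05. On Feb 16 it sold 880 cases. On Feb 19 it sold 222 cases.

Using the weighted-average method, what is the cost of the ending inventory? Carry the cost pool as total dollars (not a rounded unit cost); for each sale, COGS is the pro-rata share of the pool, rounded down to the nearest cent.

Ending inventory = $6,811.96

After Feb 1: 121 on hand, pool $2,335.30 (≈ $19.3000 each)
After Feb 4: 315 on hand, pool $6,254.10 (≈ $19.8543 each)
After Feb 5: 635 on hand, pool $13,518.10 (≈ $21.2883 each)
Feb 6, sell 102: 102/635 × $13,518.10 → $2,171.41
After Feb 9: 840 on hand, pool $18,944.94 (≈ $22.5535 each)
After Feb 11: 1023 on hand, pool $23,153.94 (≈ $22.6334 each)
After Feb 13: 1398 on hand, pool $32,172.69 (≈ $23.0134 each)
Feb 16, sell 880: 880/1398 × $32,172.69 → $20,251.76
Feb 19, sell 222: 222/518 × $11,920.93 → $5,108.97
Total COGS = $2,171.41 + $20,251.76 + $5,108.97 = $27,532.14
Ending inventory (cost pool remaining) = $6,811.96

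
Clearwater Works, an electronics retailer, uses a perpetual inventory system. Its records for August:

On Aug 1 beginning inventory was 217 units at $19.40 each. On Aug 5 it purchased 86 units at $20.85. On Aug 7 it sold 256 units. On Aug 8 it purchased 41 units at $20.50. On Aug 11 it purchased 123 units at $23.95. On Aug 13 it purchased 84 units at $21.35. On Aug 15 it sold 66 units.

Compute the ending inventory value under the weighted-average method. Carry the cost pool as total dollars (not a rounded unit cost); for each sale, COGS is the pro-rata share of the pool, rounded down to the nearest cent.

After Aug 1: 217 on hand, pool $4,209.80 (≈ $19.4000 each)
After Aug 5: 303 on hand, pool $6,002.90 (≈ $19.8116 each)
Aug 7, sell 256: 256/303 × $6,002.90 → $5,071.75
After Aug 8: 88 on hand, pool $1,771.65 (≈ $20.1324 each)
After Aug 11: 211 on hand, pool $4,717.50 (≈ $22.3578 each)
After Aug 13: 295 on hand, pool $6,510.90 (≈ $22.0708 each)
Aug 15, sell 66: 66/295 × $6,510.90 → $1,456.67
Total COGS = $5,071.75 + $1,456.67 = $6,528.42
Ending inventory (cost pool remaining) = $5,054.23

Ending inventory = $5,054.23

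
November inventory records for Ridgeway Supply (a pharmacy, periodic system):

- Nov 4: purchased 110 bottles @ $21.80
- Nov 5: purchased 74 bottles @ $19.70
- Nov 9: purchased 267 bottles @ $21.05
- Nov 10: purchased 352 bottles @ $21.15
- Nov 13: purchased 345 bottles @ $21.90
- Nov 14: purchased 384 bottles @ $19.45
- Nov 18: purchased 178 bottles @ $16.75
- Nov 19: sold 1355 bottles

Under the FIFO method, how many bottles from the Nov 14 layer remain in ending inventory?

Nov 19, 1355 sold [FIFO — oldest first]: 110 @ $21.80 + 74 @ $19.70 + 267 @ $21.05 + 352 @ $21.15 + 345 @ $21.90 + 207 @ $19.45 = $28,502.60
Ending inventory: 177 @ $19.45 + 178 @ $16.75 = $6,424.15

177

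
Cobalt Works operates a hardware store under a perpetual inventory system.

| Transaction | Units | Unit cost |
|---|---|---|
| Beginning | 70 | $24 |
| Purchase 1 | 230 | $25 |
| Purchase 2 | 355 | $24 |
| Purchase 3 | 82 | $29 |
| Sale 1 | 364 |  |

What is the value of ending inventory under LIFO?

Sale 1 (364) [LIFO — newest first]: 82 @ $29 + 282 @ $24 = $9,146
Ending inventory: 70 @ $24 + 230 @ $25 + 73 @ $24 = $9,182
Check: goods available $18,328 = COGS $9,146 + ending $9,182

Ending inventory = $9,182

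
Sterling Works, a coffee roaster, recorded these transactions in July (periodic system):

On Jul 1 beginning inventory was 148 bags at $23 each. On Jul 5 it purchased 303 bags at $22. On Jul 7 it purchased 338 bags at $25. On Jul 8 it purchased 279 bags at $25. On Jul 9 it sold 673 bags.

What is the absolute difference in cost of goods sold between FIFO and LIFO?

$1,037

FIFO COGS: 148 @ $23 + 303 @ $22 + 222 @ $25 = $15,620
LIFO COGS: 279 @ $25 + 338 @ $25 + 56 @ $22 = $16,657
Difference = |$15,620 − $16,657| = $1,037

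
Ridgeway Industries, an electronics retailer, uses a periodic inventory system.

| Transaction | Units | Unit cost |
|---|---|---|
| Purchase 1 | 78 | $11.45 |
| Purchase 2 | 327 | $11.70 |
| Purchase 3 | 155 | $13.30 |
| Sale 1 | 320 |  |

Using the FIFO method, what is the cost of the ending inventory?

Sale 1 (320) [FIFO — oldest first]: 78 @ $11.45 + 242 @ $11.70 = $3,724.50
Ending inventory: 85 @ $11.70 + 155 @ $13.30 = $3,056.00

Ending inventory = $3,056.00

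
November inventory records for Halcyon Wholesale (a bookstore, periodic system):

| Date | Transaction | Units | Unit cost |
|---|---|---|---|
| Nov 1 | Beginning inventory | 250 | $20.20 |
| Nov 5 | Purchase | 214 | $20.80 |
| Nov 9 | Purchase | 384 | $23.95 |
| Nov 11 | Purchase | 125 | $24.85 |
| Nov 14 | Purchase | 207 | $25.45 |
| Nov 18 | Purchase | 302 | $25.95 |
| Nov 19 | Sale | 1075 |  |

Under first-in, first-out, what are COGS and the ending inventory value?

Nov 19, 1075 sold [FIFO — oldest first]: 250 @ $20.20 + 214 @ $20.80 + 384 @ $23.95 + 125 @ $24.85 + 102 @ $25.45 = $24,400.15
Ending inventory: 105 @ $25.45 + 302 @ $25.95 = $10,509.15

COGS = $24,400.15; ending inventory = $10,509.15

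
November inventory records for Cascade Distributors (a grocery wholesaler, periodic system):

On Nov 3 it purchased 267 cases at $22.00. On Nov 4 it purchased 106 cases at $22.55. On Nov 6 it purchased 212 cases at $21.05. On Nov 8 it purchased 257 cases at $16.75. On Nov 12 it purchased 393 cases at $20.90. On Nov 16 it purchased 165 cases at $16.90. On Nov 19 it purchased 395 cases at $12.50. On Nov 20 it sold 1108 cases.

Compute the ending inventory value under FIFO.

Ending inventory = $10,380.30

Nov 20, 1108 sold [FIFO — oldest first]: 267 @ $22.00 + 106 @ $22.55 + 212 @ $21.05 + 257 @ $16.75 + 266 @ $20.90 = $22,591.05
Ending inventory: 127 @ $20.90 + 165 @ $16.90 + 395 @ $12.50 = $10,380.30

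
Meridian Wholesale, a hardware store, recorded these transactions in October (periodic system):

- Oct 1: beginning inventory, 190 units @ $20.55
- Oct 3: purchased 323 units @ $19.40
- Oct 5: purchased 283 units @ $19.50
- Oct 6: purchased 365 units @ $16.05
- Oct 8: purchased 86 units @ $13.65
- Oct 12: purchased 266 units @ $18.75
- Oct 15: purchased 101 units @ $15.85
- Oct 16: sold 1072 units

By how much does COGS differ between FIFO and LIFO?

FIFO COGS: 190 @ $20.55 + 323 @ $19.40 + 283 @ $19.50 + 276 @ $16.05 = $20,119.00
LIFO COGS: 101 @ $15.85 + 266 @ $18.75 + 86 @ $13.65 + 365 @ $16.05 + 254 @ $19.50 = $18,573.50
Difference = |$20,119.00 − $18,573.50| = $1,545.50

$1,545.50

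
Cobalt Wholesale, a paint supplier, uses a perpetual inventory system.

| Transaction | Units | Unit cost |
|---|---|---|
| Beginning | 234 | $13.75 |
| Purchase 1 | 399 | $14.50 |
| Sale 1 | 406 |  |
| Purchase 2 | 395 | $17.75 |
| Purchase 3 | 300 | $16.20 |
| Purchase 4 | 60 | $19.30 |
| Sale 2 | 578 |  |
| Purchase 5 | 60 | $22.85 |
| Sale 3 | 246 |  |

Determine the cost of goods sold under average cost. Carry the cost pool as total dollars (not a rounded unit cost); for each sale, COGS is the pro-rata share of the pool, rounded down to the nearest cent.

COGS = $19,616.64

After Beginning: 234 on hand, pool $3,217.50 (≈ $13.7500 each)
After Purchase 1: 633 on hand, pool $9,003.00 (≈ $14.2227 each)
Sale 1, sell 406: 406/633 × $9,003.00 → $5,774.43
After Purchase 2: 622 on hand, pool $10,239.82 (≈ $16.4627 each)
After Purchase 3: 922 on hand, pool $15,099.82 (≈ $16.3772 each)
After Purchase 4: 982 on hand, pool $16,257.82 (≈ $16.5558 each)
Sale 2, sell 578: 578/982 × $16,257.82 → $9,569.26
After Purchase 5: 464 on hand, pool $8,059.56 (≈ $17.3697 each)
Sale 3, sell 246: 246/464 × $8,059.56 → $4,272.95
Total COGS = $5,774.43 + $9,569.26 + $4,272.95 = $19,616.64
Ending inventory (cost pool remaining) = $3,786.61
Check: goods available $23,403.25 = COGS $19,616.64 + ending $3,786.61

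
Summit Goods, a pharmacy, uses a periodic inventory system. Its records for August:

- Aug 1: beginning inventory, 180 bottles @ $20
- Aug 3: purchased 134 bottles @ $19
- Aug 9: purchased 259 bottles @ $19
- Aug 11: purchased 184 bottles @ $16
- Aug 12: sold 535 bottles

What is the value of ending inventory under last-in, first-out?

Aug 12, 535 sold [LIFO — newest first]: 184 @ $16 + 259 @ $19 + 92 @ $19 = $9,613
Ending inventory: 180 @ $20 + 42 @ $19 = $4,398
Check: goods available $14,011 = COGS $9,613 + ending $4,398

Ending inventory = $4,398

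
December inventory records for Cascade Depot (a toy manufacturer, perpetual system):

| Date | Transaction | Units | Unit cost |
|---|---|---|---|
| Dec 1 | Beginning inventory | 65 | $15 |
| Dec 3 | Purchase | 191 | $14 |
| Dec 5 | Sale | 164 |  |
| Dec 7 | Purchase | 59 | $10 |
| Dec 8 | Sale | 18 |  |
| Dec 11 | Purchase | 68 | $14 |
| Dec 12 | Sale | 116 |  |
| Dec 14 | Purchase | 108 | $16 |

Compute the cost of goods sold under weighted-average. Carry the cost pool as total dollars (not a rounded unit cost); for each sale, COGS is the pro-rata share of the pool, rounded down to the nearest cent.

COGS = $4,080.20

After Dec 1: 65 on hand, pool $975.00 (≈ $15.0000 each)
After Dec 3: 256 on hand, pool $3,649.00 (≈ $14.2539 each)
Dec 5, sell 164: 164/256 × $3,649.00 → $2,337.64
After Dec 7: 151 on hand, pool $1,901.36 (≈ $12.5918 each)
Dec 8, sell 18: 18/151 × $1,901.36 → $226.65
After Dec 11: 201 on hand, pool $2,626.71 (≈ $13.0682 each)
Dec 12, sell 116: 116/201 × $2,626.71 → $1,515.91
After Dec 14: 193 on hand, pool $2,838.80 (≈ $14.7088 each)
Total COGS = $2,337.64 + $226.65 + $1,515.91 = $4,080.20
Ending inventory (cost pool remaining) = $2,838.80
Check: goods available $6,919.00 = COGS $4,080.20 + ending $2,838.80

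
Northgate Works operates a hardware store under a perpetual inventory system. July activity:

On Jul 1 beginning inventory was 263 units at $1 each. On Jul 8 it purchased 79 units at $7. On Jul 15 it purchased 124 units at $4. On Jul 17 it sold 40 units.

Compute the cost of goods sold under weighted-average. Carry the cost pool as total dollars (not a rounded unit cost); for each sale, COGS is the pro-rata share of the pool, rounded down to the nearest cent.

COGS = $112.61

After Jul 1: 263 on hand, pool $263.00 (≈ $1.0000 each)
After Jul 8: 342 on hand, pool $816.00 (≈ $2.3860 each)
After Jul 15: 466 on hand, pool $1,312.00 (≈ $2.8155 each)
Jul 17, sell 40: 40/466 × $1,312.00 → $112.61
Ending inventory (cost pool remaining) = $1,199.39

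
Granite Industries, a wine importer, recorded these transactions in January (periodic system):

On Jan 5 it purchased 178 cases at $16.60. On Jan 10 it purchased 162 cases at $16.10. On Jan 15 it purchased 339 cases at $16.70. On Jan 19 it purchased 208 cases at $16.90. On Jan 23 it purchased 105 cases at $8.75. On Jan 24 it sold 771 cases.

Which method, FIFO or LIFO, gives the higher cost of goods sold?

FIFO

FIFO COGS: 178 @ $16.60 + 162 @ $16.10 + 339 @ $16.70 + 92 @ $16.90 = $12,779.10
LIFO COGS: 105 @ $8.75 + 208 @ $16.90 + 339 @ $16.70 + 119 @ $16.10 = $12,011.15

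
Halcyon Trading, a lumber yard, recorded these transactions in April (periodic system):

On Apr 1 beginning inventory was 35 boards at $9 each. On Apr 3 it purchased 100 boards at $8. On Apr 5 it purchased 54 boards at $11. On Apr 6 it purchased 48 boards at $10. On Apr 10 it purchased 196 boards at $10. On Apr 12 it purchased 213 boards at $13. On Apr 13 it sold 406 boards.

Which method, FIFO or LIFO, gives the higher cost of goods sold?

FIFO COGS: 35 @ $9 + 100 @ $8 + 54 @ $11 + 48 @ $10 + 169 @ $10 = $3,879
LIFO COGS: 213 @ $13 + 193 @ $10 = $4,699

LIFO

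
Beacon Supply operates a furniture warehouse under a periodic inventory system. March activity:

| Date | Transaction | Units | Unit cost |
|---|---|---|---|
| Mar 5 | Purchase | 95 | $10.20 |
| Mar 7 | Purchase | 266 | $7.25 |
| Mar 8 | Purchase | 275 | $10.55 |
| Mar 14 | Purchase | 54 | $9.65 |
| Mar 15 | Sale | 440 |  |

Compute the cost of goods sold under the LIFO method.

COGS = $4,227.10

Mar 15, 440 sold [LIFO — newest first]: 54 @ $9.65 + 275 @ $10.55 + 111 @ $7.25 = $4,227.10
Ending inventory: 95 @ $10.20 + 155 @ $7.25 = $2,092.75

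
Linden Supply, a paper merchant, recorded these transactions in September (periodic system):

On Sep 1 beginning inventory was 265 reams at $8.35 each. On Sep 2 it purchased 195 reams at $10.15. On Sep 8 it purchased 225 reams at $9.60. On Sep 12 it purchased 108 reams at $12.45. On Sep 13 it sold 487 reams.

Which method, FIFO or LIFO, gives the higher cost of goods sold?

FIFO COGS: 265 @ $8.35 + 195 @ $10.15 + 27 @ $9.60 = $4,451.20
LIFO COGS: 108 @ $12.45 + 225 @ $9.60 + 154 @ $10.15 = $5,067.70

LIFO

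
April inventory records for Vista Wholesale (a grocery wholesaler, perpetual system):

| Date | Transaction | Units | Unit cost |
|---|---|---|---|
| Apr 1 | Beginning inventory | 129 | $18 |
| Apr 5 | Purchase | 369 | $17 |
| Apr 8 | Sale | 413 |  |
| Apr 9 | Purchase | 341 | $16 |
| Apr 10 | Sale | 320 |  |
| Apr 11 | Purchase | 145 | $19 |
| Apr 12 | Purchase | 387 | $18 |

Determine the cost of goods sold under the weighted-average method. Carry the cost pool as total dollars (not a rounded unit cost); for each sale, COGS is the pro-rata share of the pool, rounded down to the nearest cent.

COGS = $12,328.37

After Apr 1: 129 on hand, pool $2,322.00 (≈ $18.0000 each)
After Apr 5: 498 on hand, pool $8,595.00 (≈ $17.2590 each)
Apr 8, sell 413: 413/498 × $8,595.00 → $7,127.98
After Apr 9: 426 on hand, pool $6,923.02 (≈ $16.2512 each)
Apr 10, sell 320: 320/426 × $6,923.02 → $5,200.39
After Apr 11: 251 on hand, pool $4,477.63 (≈ $17.8392 each)
After Apr 12: 638 on hand, pool $11,443.63 (≈ $17.9367 each)
Total COGS = $7,127.98 + $5,200.39 = $12,328.37
Ending inventory (cost pool remaining) = $11,443.63
Check: goods available $23,772.00 = COGS $12,328.37 + ending $11,443.63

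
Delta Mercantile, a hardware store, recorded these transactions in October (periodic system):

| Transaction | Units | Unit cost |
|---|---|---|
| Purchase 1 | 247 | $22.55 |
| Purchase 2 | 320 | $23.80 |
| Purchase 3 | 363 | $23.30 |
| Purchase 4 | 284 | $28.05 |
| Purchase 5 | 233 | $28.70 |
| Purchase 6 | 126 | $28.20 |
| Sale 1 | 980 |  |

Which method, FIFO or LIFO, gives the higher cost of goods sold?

LIFO

FIFO COGS: 247 @ $22.55 + 320 @ $23.80 + 363 @ $23.30 + 50 @ $28.05 = $23,046.25
LIFO COGS: 126 @ $28.20 + 233 @ $28.70 + 284 @ $28.05 + 337 @ $23.30 = $26,058.60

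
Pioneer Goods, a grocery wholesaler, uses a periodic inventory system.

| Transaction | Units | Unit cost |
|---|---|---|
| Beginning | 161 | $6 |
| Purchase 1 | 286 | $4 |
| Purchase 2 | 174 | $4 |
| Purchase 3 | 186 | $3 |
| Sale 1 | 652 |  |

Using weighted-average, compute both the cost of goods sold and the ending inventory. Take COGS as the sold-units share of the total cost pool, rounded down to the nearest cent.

COGS = $2,717.87; ending inventory = $646.13

Sale 1, sell 652: 652/807 × $3,364.00 → $2,717.87
Ending inventory (cost pool remaining) = $646.13
Check: goods available $3,364.00 = COGS $2,717.87 + ending $646.13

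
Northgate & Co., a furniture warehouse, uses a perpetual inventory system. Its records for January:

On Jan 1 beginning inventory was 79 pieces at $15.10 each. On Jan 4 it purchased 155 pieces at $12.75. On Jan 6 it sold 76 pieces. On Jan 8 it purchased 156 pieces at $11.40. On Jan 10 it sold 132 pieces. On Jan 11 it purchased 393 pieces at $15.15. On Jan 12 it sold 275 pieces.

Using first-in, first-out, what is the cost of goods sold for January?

Jan 6, 76 sold [FIFO — oldest first]: 76 @ $15.10 = $1,147.60
Jan 10, 132 sold [FIFO — oldest first]: 3 @ $15.10 + 129 @ $12.75 = $1,690.05
Jan 12, 275 sold [FIFO — oldest first]: 26 @ $12.75 + 156 @ $11.40 + 93 @ $15.15 = $3,518.85
Total COGS = $1,147.60 + $1,690.05 + $3,518.85 = $6,356.50
Ending inventory: 300 @ $15.15 = $4,545.00
Check: goods available $10,901.50 = COGS $6,356.50 + ending $4,545.00

COGS = $6,356.50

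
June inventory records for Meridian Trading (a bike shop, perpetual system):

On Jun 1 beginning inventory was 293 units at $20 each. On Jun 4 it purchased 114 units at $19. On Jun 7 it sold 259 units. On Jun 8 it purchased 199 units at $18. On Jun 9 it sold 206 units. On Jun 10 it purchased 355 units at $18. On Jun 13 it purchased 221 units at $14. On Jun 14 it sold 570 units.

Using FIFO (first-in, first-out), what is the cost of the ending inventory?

Jun 7, 259 sold [FIFO — oldest first]: 259 @ $20 = $5,180
Jun 9, 206 sold [FIFO — oldest first]: 34 @ $20 + 114 @ $19 + 58 @ $18 = $3,890
Jun 14, 570 sold [FIFO — oldest first]: 141 @ $18 + 355 @ $18 + 74 @ $14 = $9,964
Total COGS = $5,180 + $3,890 + $9,964 = $19,034
Ending inventory: 147 @ $14 = $2,058

Ending inventory = $2,058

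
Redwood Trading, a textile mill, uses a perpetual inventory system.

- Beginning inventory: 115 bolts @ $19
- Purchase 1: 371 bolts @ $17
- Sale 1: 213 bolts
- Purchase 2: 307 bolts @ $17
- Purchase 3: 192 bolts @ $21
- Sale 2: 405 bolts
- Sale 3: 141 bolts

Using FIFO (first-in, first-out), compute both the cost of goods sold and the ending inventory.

Sale 1 (213) [FIFO — oldest first]: 115 @ $19 + 98 @ $17 = $3,851
Sale 2 (405) [FIFO — oldest first]: 273 @ $17 + 132 @ $17 = $6,885
Sale 3 (141) [FIFO — oldest first]: 141 @ $17 = $2,397
Total COGS = $3,851 + $6,885 + $2,397 = $13,133
Ending inventory: 34 @ $17 + 192 @ $21 = $4,610

COGS = $13,133; ending inventory = $4,610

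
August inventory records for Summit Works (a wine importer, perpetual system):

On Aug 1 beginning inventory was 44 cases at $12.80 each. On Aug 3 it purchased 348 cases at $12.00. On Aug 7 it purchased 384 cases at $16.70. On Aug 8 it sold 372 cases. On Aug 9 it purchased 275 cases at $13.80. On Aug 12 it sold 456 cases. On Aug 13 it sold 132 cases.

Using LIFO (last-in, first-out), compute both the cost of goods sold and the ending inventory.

Aug 8, 372 sold [LIFO — newest first]: 372 @ $16.70 = $6,212.40
Aug 12, 456 sold [LIFO — newest first]: 275 @ $13.80 + 12 @ $16.70 + 169 @ $12.00 = $6,023.40
Aug 13, 132 sold [LIFO — newest first]: 132 @ $12.00 = $1,584.00
Total COGS = $6,212.40 + $6,023.40 + $1,584.00 = $13,819.80
Ending inventory: 44 @ $12.80 + 47 @ $12.00 = $1,127.20
Check: goods available $14,947.00 = COGS $13,819.80 + ending $1,127.20

COGS = $13,819.80; ending inventory = $1,127.20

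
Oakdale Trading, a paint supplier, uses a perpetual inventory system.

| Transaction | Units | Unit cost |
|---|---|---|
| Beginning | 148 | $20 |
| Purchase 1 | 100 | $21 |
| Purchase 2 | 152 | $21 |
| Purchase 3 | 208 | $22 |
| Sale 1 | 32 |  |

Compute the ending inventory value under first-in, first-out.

Ending inventory = $12,188

Sale 1 (32) [FIFO — oldest first]: 32 @ $20 = $640
Ending inventory: 116 @ $20 + 100 @ $21 + 152 @ $21 + 208 @ $22 = $12,188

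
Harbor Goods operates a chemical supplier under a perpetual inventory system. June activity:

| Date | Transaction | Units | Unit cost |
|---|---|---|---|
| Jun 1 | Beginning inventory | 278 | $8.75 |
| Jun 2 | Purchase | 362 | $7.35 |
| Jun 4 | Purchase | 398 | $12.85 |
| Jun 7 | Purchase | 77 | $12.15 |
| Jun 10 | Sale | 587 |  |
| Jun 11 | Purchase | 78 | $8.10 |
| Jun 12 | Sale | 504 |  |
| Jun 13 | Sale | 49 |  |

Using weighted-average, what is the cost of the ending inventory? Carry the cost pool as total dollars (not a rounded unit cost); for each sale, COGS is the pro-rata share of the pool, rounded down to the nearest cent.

Ending inventory = $516.76

After Jun 1: 278 on hand, pool $2,432.50 (≈ $8.7500 each)
After Jun 2: 640 on hand, pool $5,093.20 (≈ $7.9581 each)
After Jun 4: 1038 on hand, pool $10,207.50 (≈ $9.8338 each)
After Jun 7: 1115 on hand, pool $11,143.05 (≈ $9.9938 each)
Jun 10, sell 587: 587/1115 × $11,143.05 → $5,866.34
After Jun 11: 606 on hand, pool $5,908.51 (≈ $9.7500 each)
Jun 12, sell 504: 504/606 × $5,908.51 → $4,914.00
Jun 13, sell 49: 49/102 × $994.51 → $477.75
Total COGS = $5,866.34 + $4,914.00 + $477.75 = $11,258.09
Ending inventory (cost pool remaining) = $516.76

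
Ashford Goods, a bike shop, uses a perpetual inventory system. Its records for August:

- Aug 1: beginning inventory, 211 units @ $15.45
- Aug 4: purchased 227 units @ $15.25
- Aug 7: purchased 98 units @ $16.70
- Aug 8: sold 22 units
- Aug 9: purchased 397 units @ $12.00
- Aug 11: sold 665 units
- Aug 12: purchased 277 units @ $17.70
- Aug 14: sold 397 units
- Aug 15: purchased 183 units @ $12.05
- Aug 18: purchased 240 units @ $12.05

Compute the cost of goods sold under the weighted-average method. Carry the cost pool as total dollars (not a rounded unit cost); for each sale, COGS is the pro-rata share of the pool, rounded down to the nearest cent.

COGS = $16,012.64

After Aug 1: 211 on hand, pool $3,259.95 (≈ $15.4500 each)
After Aug 4: 438 on hand, pool $6,721.70 (≈ $15.3463 each)
After Aug 7: 536 on hand, pool $8,358.30 (≈ $15.5938 each)
Aug 8, sell 22: 22/536 × $8,358.30 → $343.06
After Aug 9: 911 on hand, pool $12,779.24 (≈ $14.0277 each)
Aug 11, sell 665: 665/911 × $12,779.24 → $9,328.42
After Aug 12: 523 on hand, pool $8,353.72 (≈ $15.9727 each)
Aug 14, sell 397: 397/523 × $8,353.72 → $6,341.16
After Aug 15: 309 on hand, pool $4,217.71 (≈ $13.6495 each)
After Aug 18: 549 on hand, pool $7,109.71 (≈ $12.9503 each)
Total COGS = $343.06 + $9,328.42 + $6,341.16 = $16,012.64
Ending inventory (cost pool remaining) = $7,109.71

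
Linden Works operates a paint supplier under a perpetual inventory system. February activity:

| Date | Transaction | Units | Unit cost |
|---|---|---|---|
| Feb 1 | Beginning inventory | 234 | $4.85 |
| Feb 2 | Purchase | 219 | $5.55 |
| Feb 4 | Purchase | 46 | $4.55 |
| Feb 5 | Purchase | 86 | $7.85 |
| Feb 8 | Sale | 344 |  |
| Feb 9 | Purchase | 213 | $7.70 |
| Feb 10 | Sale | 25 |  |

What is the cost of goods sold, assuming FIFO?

Feb 8, 344 sold [FIFO — oldest first]: 234 @ $4.85 + 110 @ $5.55 = $1,745.40
Feb 10, 25 sold [FIFO — oldest first]: 25 @ $5.55 = $138.75
Total COGS = $1,745.40 + $138.75 = $1,884.15
Ending inventory: 84 @ $5.55 + 46 @ $4.55 + 86 @ $7.85 + 213 @ $7.70 = $2,990.70

COGS = $1,884.15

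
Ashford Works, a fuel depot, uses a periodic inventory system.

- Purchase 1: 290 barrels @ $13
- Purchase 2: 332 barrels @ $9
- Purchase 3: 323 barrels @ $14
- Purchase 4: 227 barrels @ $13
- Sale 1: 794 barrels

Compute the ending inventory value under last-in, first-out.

Ending inventory = $4,562

Sale 1 (794) [LIFO — newest first]: 227 @ $13 + 323 @ $14 + 244 @ $9 = $9,669
Ending inventory: 290 @ $13 + 88 @ $9 = $4,562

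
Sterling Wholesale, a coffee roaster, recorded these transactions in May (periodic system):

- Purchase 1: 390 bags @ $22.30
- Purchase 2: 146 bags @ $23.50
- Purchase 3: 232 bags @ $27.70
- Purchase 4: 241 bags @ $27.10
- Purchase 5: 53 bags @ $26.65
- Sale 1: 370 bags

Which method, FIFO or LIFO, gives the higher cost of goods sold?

FIFO COGS: 370 @ $22.30 = $8,251.00
LIFO COGS: 53 @ $26.65 + 241 @ $27.10 + 76 @ $27.70 = $10,048.75

LIFO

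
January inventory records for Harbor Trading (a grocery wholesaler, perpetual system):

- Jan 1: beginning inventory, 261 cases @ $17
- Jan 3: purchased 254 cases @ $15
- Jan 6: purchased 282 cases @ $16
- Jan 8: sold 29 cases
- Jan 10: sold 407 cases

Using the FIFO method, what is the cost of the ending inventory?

Ending inventory = $5,697

Jan 8, 29 sold [FIFO — oldest first]: 29 @ $17 = $493
Jan 10, 407 sold [FIFO — oldest first]: 232 @ $17 + 175 @ $15 = $6,569
Total COGS = $493 + $6,569 = $7,062
Ending inventory: 79 @ $15 + 282 @ $16 = $5,697
Check: goods available $12,759 = COGS $7,062 + ending $5,697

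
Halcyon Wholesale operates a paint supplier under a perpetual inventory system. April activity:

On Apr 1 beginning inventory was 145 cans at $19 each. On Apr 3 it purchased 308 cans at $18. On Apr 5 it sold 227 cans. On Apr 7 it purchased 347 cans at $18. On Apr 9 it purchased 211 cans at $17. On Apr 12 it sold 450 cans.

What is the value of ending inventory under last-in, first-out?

Apr 5, 227 sold [LIFO — newest first]: 227 @ $18 = $4,086
Apr 12, 450 sold [LIFO — newest first]: 211 @ $17 + 239 @ $18 = $7,889
Total COGS = $4,086 + $7,889 = $11,975
Ending inventory: 145 @ $19 + 81 @ $18 + 108 @ $18 = $6,157

Ending inventory = $6,157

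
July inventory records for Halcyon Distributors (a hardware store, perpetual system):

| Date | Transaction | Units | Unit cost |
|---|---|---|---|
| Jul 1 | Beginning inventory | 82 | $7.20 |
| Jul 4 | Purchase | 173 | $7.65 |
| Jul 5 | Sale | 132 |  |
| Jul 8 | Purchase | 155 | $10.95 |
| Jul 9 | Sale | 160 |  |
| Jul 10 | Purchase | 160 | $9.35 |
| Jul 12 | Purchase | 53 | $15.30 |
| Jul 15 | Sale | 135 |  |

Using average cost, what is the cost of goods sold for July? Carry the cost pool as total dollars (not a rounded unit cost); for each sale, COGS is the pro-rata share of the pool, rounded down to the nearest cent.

COGS = $3,893.35

After Jul 1: 82 on hand, pool $590.40 (≈ $7.2000 each)
After Jul 4: 255 on hand, pool $1,913.85 (≈ $7.5053 each)
Jul 5, sell 132: 132/255 × $1,913.85 → $990.69
After Jul 8: 278 on hand, pool $2,620.41 (≈ $9.4259 each)
Jul 9, sell 160: 160/278 × $2,620.41 → $1,508.14
After Jul 10: 278 on hand, pool $2,608.27 (≈ $9.3823 each)
After Jul 12: 331 on hand, pool $3,419.17 (≈ $10.3298 each)
Jul 15, sell 135: 135/331 × $3,419.17 → $1,394.52
Total COGS = $990.69 + $1,508.14 + $1,394.52 = $3,893.35
Ending inventory (cost pool remaining) = $2,024.65
Check: goods available $5,918.00 = COGS $3,893.35 + ending $2,024.65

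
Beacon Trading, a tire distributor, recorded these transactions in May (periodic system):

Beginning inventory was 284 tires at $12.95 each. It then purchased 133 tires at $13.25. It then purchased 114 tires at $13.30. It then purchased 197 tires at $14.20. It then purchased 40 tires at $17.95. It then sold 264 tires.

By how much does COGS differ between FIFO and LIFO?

FIFO COGS: 264 @ $12.95 = $3,418.80
LIFO COGS: 40 @ $17.95 + 197 @ $14.20 + 27 @ $13.30 = $3,874.50
Difference = |$3,418.80 − $3,874.50| = $455.70

$455.70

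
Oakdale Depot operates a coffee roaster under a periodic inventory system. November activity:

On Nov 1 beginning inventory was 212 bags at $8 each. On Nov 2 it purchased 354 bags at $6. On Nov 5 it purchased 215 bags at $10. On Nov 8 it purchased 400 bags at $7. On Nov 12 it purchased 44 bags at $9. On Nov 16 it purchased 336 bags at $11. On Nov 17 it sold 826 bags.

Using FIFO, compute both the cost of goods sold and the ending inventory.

COGS = $6,285; ending inventory = $6,577

Nov 17, 826 sold [FIFO — oldest first]: 212 @ $8 + 354 @ $6 + 215 @ $10 + 45 @ $7 = $6,285
Ending inventory: 355 @ $7 + 44 @ $9 + 336 @ $11 = $6,577
Check: goods available $12,862 = COGS $6,285 + ending $6,577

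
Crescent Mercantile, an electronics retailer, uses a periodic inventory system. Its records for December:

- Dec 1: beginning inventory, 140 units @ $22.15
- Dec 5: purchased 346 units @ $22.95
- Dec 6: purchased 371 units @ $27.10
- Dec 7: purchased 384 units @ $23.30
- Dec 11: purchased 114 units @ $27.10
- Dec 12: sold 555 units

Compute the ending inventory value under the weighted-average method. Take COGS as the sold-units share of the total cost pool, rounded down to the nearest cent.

Ending inventory = $19,561.57

Dec 12, sell 555: 555/1355 × $33,132.40 → $13,570.83
Ending inventory (cost pool remaining) = $19,561.57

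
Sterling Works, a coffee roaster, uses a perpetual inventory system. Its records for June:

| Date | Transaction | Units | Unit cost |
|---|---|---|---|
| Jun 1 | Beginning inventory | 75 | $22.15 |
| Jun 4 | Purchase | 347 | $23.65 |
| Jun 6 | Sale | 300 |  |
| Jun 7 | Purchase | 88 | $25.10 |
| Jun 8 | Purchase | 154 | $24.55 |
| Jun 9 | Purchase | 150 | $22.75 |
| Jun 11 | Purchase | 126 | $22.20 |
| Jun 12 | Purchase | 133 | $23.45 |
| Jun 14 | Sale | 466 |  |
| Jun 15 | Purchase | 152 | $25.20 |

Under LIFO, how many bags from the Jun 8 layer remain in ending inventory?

Jun 6, 300 sold [LIFO — newest first]: 300 @ $23.65 = $7,095.00
Jun 14, 466 sold [LIFO — newest first]: 133 @ $23.45 + 126 @ $22.20 + 150 @ $22.75 + 57 @ $24.55 = $10,727.90
Total COGS = $7,095.00 + $10,727.90 = $17,822.90
Ending inventory: 75 @ $22.15 + 47 @ $23.65 + 88 @ $25.10 + 97 @ $24.55 + 152 @ $25.20 = $11,193.35

97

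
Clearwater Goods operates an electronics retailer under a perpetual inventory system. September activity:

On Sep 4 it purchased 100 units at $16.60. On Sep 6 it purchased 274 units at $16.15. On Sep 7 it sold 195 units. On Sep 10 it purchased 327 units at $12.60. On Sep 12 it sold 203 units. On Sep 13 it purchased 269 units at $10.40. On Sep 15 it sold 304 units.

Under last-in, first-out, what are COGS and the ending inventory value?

Sep 7, 195 sold [LIFO — newest first]: 195 @ $16.15 = $3,149.25
Sep 12, 203 sold [LIFO — newest first]: 203 @ $12.60 = $2,557.80
Sep 15, 304 sold [LIFO — newest first]: 269 @ $10.40 + 35 @ $12.60 = $3,238.60
Total COGS = $3,149.25 + $2,557.80 + $3,238.60 = $8,945.65
Ending inventory: 100 @ $16.60 + 79 @ $16.15 + 89 @ $12.60 = $4,057.25

COGS = $8,945.65; ending inventory = $4,057.25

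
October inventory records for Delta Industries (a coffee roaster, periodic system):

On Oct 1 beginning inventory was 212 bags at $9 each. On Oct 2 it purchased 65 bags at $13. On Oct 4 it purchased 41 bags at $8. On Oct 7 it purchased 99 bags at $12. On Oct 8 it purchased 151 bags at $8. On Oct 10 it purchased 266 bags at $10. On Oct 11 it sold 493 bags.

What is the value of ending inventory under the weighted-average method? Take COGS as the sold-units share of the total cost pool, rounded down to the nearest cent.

Ending inventory = $3,327.00

Oct 11, sell 493: 493/834 × $8,137.00 → $4,810.00
Ending inventory (cost pool remaining) = $3,327.00
Check: goods available $8,137.00 = COGS $4,810.00 + ending $3,327.00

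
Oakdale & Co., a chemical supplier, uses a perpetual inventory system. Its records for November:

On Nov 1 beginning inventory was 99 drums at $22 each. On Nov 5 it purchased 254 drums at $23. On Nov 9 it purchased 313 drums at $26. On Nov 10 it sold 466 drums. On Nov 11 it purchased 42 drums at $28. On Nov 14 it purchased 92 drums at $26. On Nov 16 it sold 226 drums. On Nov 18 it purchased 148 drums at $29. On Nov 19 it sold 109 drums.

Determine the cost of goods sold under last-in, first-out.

Nov 10, 466 sold [LIFO — newest first]: 313 @ $26 + 153 @ $23 = $11,657
Nov 16, 226 sold [LIFO — newest first]: 92 @ $26 + 42 @ $28 + 92 @ $23 = $5,684
Nov 19, 109 sold [LIFO — newest first]: 109 @ $29 = $3,161
Total COGS = $11,657 + $5,684 + $3,161 = $20,502
Ending inventory: 99 @ $22 + 9 @ $23 + 39 @ $29 = $3,516

COGS = $20,502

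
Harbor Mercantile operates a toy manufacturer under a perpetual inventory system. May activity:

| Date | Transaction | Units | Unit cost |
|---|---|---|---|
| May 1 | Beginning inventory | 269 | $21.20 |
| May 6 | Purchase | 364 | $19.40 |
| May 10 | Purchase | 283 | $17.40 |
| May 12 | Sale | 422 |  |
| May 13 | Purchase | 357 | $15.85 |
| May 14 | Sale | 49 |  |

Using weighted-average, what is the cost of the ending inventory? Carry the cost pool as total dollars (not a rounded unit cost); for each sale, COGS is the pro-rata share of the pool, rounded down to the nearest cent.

Ending inventory = $14,322.86

After May 1: 269 on hand, pool $5,702.80 (≈ $21.2000 each)
After May 6: 633 on hand, pool $12,764.40 (≈ $20.1649 each)
After May 10: 916 on hand, pool $17,688.60 (≈ $19.3107 each)
May 12, sell 422: 422/916 × $17,688.60 → $8,149.11
After May 13: 851 on hand, pool $15,197.94 (≈ $17.8589 each)
May 14, sell 49: 49/851 × $15,197.94 → $875.08
Total COGS = $8,149.11 + $875.08 = $9,024.19
Ending inventory (cost pool remaining) = $14,322.86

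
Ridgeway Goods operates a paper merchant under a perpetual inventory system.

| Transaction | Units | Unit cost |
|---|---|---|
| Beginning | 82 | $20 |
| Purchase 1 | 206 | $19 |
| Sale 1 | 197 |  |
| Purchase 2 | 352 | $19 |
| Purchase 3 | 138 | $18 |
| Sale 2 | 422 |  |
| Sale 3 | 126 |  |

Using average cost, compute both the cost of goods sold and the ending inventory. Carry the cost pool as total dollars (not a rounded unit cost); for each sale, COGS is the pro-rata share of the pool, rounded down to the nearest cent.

COGS = $14,105.36; ending inventory = $620.64

After Beginning: 82 on hand, pool $1,640.00 (≈ $20.0000 each)
After Purchase 1: 288 on hand, pool $5,554.00 (≈ $19.2847 each)
Sale 1, sell 197: 197/288 × $5,554.00 → $3,799.09
After Purchase 2: 443 on hand, pool $8,442.91 (≈ $19.0585 each)
After Purchase 3: 581 on hand, pool $10,926.91 (≈ $18.8071 each)
Sale 2, sell 422: 422/581 × $10,926.91 → $7,936.58
Sale 3, sell 126: 126/159 × $2,990.33 → $2,369.69
Total COGS = $3,799.09 + $7,936.58 + $2,369.69 = $14,105.36
Ending inventory (cost pool remaining) = $620.64
Check: goods available $14,726.00 = COGS $14,105.36 + ending $620.64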